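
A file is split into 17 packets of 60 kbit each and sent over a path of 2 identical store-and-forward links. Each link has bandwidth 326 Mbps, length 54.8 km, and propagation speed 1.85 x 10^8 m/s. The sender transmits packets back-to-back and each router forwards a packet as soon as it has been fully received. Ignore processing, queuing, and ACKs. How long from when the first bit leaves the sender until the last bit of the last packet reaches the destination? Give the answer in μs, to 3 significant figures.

3910 μs

Per-hop transmission t_tx = L/R = 60000/326000000 = 184.049 μs.
Per-hop propagation t_prop = 54800/185000000 = 296.216 μs.
Pipeline fill: first packet needs 2·t_tx to clear all hops; remaining 16 packets each add one t_tx.
Total = (2+17-1)·t_tx + 2·t_prop = 18·184.049 + 2·296.216 = 3910 μs.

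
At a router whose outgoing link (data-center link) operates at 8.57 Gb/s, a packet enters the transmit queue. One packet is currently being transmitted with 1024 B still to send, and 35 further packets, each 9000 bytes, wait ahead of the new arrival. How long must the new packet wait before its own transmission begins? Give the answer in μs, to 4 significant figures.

Each queued packet: L/R = 72000/8570000000 = 8.4014 μs.
35 queued → 294.049 μs.
Plus remaining 8192 bits of current packet: 0.955893 μs.
Queuing delay = 295.0 μs.

295.0 μs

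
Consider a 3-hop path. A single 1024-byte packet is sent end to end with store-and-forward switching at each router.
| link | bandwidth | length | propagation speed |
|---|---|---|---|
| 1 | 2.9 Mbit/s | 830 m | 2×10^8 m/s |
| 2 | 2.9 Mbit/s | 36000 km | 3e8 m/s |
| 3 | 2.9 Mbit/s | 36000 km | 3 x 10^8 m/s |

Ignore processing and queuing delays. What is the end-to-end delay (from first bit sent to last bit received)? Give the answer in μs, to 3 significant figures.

248000 μs

L = 1024 × 8 = 8192 bits.
Transmission delay per hop = L/R = 8192/2900000 = 2824.83 μs; 3 hops → 8474.48 μs.
Propagation delays (d/s per hop): 4.15, 120000, 120000 μs; sum = 240004 μs.
End-to-end = 248000 μs.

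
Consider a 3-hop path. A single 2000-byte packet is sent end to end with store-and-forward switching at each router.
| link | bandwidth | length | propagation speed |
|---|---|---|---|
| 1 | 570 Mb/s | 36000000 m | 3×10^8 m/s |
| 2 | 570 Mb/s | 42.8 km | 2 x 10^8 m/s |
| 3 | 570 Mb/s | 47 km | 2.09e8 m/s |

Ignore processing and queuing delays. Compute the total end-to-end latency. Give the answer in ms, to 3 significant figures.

121 ms

L = 2000 × 8 = 16000 bits.
Transmission delay per hop = L/R = 16000/570000000 = 0.0280702 ms; 3 hops → 0.0842105 ms.
Propagation delays (d/s per hop): 120, 0.214, 0.22488 ms; sum = 120.439 ms.
End-to-end = 121 ms.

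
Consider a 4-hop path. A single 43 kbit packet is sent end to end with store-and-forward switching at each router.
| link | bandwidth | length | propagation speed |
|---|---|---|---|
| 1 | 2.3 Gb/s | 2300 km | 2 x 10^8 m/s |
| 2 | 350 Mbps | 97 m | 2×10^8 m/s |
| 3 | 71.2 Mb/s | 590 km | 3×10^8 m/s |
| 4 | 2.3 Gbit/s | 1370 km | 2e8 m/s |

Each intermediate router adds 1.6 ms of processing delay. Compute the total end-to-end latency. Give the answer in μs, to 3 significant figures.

L = 43000 bits.
Transmission delays (L/R per hop): 18.6957, 122.857, 603.933, 18.6957 μs; sum = 764.181 μs.
Propagation delays (d/s per hop): 11500, 0.485, 1966.67, 6850 μs; sum = 20317.2 μs.
Processing at 3 router(s): 3 × 1.6 ms = 4800 μs.
End-to-end = 25900 μs.

25900 μs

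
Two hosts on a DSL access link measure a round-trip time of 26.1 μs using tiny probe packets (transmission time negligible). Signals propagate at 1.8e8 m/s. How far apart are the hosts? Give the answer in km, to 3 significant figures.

2.35 km

One-way propagation = RTT/2 = 13.05 μs.
d = s × t = 180000000 × 1.305e-05 = 2.35 km.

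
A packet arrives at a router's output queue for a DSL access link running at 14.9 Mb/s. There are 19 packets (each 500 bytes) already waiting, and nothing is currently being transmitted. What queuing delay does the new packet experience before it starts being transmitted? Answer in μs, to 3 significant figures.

Each queued packet: L/R = 4000/14900000 = 268.456 μs.
19 queued → 5100.67 μs.
Queuing delay = 5100 μs.

5100 μs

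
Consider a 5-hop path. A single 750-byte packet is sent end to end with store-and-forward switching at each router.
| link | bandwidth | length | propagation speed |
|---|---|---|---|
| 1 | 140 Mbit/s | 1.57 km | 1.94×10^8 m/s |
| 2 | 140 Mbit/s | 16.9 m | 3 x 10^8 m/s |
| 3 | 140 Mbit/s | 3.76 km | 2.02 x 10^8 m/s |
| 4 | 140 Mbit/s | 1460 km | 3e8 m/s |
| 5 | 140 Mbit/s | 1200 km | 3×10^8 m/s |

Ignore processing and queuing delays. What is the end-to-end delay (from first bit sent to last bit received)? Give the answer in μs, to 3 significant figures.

9110 μs

L = 750 × 8 = 6000 bits.
Transmission delay per hop = L/R = 6000/140000000 = 42.8571 μs; 5 hops → 214.286 μs.
Propagation delays (d/s per hop): 8.09278, 0.0563333, 18.6139, 4866.67, 4000 μs; sum = 8893.43 μs.
End-to-end = 9110 μs.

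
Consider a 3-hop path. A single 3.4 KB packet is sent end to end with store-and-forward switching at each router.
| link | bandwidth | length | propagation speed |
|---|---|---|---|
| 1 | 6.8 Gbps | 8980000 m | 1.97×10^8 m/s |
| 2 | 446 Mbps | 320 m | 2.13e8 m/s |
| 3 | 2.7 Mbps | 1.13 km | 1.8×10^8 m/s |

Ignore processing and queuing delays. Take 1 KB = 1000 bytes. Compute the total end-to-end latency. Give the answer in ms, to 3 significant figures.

L = 27200 bits.
Transmission delays (L/R per hop): 0.004, 0.0609865, 10.0741 ms; sum = 10.1391 ms.
Propagation delays (d/s per hop): 45.5838, 0.00150235, 0.00627778 ms; sum = 45.5915 ms.
End-to-end = 55.7 ms.

55.7 ms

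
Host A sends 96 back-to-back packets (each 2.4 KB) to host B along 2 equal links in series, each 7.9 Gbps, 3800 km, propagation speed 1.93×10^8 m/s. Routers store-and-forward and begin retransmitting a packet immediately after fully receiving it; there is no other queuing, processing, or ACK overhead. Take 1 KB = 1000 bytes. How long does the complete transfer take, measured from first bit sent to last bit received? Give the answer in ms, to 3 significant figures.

Per-hop transmission t_tx = L/R = 19200/7900000000 = 0.00243038 ms.
Per-hop propagation t_prop = 3800000/193000000 = 19.6891 ms.
Pipeline fill: first packet needs 2·t_tx to clear all hops; remaining 95 packets each add one t_tx.
Total = (2+96-1)·t_tx + 2·t_prop = 97·0.00243038 + 2·19.6891 = 39.6 ms.

39.6 ms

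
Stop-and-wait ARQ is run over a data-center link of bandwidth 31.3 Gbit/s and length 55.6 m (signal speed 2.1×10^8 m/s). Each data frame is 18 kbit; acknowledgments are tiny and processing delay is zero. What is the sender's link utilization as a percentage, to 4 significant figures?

t_tx = L/R = 18000/31300000000 = 5.7508e-07 s.
t_prop = 55.6/210000000 = 2.64762e-07 s; RTT = 5.29524e-07 s.
Cycle = t_tx + RTT = 1.1046e-06 s.
Utilization = t_tx / cycle = 5.7508e-07/1.1046e-06 = 52.06 %.

52.06 %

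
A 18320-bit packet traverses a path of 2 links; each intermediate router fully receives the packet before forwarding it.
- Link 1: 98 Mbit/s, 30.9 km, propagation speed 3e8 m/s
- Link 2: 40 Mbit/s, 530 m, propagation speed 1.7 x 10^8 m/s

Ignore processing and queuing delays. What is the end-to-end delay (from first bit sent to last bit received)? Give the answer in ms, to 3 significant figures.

0.751 ms

Transmission delays (L/R per hop): 0.186939, 0.458 ms; sum = 0.644939 ms.
Propagation delays (d/s per hop): 0.103, 0.00311765 ms; sum = 0.106118 ms.
End-to-end = 0.751 ms.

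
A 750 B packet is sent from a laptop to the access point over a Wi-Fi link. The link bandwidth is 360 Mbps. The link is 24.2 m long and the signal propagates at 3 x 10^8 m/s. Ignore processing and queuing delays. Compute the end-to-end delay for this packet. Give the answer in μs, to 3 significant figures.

16.7 μs

L = 750 × 8 = 6000 bits.
Transmission delay = L/R = 6000 / 360000000 = 16.6667 μs.
Propagation delay = d/s = 24.2 m / 300000000 m/s = 0.0806667 μs.
Total = 16.7 μs.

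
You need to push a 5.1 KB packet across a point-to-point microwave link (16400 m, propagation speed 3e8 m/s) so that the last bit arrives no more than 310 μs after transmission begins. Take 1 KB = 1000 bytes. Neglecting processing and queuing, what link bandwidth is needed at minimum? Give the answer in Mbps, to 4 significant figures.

159.8 Mbps

L = 40800 bits.
Propagation delay = 16400 / 300000000 = 54.6667 μs.
Transmission budget = 310 − 54.6667 = 255.333 μs.
R ≥ L / t_tx = 40800 bits / 0.000255333 s = 159.8 Mbps.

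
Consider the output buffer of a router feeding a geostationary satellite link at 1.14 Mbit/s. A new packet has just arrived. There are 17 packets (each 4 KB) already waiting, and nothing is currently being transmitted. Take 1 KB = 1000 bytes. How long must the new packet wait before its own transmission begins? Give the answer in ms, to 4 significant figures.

477.2 ms

Each queued packet: L/R = 32000/1140000 = 28.0702 ms.
17 queued → 477.193 ms.
Queuing delay = 477.2 ms.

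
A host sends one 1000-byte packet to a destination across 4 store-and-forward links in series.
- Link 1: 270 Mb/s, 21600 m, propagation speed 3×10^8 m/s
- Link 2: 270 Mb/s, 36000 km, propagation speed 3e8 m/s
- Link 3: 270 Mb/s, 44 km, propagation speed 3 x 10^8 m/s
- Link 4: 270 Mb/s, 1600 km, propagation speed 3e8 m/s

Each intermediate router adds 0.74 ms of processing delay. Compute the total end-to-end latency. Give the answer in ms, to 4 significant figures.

127.9 ms

L = 1000 × 8 = 8000 bits.
Transmission delay per hop = L/R = 8000/270000000 = 0.0296296 ms; 4 hops → 0.118519 ms.
Propagation delays (d/s per hop): 0.072, 120, 0.146667, 5.33333 ms; sum = 125.552 ms.
Processing at 3 router(s): 3 × 0.74 ms = 2.22 ms.
End-to-end = 127.9 ms.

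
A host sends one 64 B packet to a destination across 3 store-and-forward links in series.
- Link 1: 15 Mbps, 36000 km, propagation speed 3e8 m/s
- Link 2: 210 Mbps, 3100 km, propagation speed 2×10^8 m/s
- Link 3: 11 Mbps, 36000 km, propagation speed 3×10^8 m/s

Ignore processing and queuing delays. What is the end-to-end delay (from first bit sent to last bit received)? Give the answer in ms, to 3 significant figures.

L = 64 × 8 = 512 bits.
Transmission delays (L/R per hop): 0.0341333, 0.0024381, 0.0465455 ms; sum = 0.0831169 ms.
Propagation delays (d/s per hop): 120, 15.5, 120 ms; sum = 255.5 ms.
End-to-end = 256 ms.

256 ms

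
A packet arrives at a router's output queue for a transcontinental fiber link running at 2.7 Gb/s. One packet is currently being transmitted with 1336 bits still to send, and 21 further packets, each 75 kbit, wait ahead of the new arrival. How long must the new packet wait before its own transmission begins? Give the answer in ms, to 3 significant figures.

Each queued packet: L/R = 75000/2700000000 = 0.0277778 ms.
21 queued → 0.583333 ms.
Plus remaining 1336 bits of current packet: 0.000494815 ms.
Queuing delay = 0.584 ms.

0.584 ms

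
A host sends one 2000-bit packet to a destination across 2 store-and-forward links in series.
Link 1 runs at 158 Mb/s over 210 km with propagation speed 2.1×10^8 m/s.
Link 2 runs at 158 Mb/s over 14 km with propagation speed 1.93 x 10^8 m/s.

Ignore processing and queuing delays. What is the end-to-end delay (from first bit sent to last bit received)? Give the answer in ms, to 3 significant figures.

Transmission delay per hop = L/R = 2000/158000000 = 0.0126582 ms; 2 hops → 0.0253165 ms.
Propagation delays (d/s per hop): 1, 0.0725389 ms; sum = 1.07254 ms.
End-to-end = 1.10 ms.

1.10 ms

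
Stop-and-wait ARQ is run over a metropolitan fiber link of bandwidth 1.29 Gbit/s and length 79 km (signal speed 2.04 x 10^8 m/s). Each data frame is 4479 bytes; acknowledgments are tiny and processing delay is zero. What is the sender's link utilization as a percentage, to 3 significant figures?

3.46 %

t_tx = L/R = 35832/1290000000 = 2.77767e-05 s.
t_prop = 79000/204000000 = 0.000387255 s; RTT = 0.00077451 s.
Cycle = t_tx + RTT = 0.000802287 s.
Utilization = t_tx / cycle = 2.77767e-05/0.000802287 = 3.46 %.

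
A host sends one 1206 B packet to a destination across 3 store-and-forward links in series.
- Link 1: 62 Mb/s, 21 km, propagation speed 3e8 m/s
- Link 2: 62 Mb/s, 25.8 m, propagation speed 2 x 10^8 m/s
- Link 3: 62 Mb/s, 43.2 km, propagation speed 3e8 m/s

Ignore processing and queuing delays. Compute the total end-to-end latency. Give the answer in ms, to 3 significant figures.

L = 1206 × 8 = 9648 bits.
Transmission delay per hop = L/R = 9648/62000000 = 0.155613 ms; 3 hops → 0.466839 ms.
Propagation delays (d/s per hop): 0.07, 0.000129, 0.144 ms; sum = 0.214129 ms.
End-to-end = 0.681 ms.

0.681 ms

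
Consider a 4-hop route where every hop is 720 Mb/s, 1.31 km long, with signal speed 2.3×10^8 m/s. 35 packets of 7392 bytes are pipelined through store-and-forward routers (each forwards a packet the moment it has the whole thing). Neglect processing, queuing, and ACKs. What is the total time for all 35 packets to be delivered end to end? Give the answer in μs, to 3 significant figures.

3140 μs

Per-hop transmission t_tx = L/R = 59136/720000000 = 82.1333 μs.
Per-hop propagation t_prop = 1310/2.3e+08 = 5.69565 μs.
Pipeline fill: first packet needs 4·t_tx to clear all hops; remaining 34 packets each add one t_tx.
Total = (4+35-1)·t_tx + 4·t_prop = 38·82.1333 + 4·5.69565 = 3140 μs.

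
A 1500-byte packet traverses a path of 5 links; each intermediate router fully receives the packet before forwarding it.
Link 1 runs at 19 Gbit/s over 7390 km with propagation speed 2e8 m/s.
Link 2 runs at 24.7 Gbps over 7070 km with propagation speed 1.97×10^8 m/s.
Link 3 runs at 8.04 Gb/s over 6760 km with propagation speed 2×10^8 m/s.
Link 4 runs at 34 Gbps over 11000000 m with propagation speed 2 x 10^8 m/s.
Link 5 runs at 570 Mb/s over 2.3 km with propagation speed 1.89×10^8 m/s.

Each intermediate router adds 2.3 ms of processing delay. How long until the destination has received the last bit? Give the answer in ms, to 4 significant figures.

L = 1500 × 8 = 12000 bits.
Transmission delays (L/R per hop): 0.000631579, 0.00048583, 0.00149254, 0.000352941, 0.0210526 ms; sum = 0.0240155 ms.
Propagation delays (d/s per hop): 36.95, 35.8883, 33.8, 55, 0.0121693 ms; sum = 161.65 ms.
Processing at 4 router(s): 4 × 2.3 ms = 9.2 ms.
End-to-end = 170.9 ms.

170.9 ms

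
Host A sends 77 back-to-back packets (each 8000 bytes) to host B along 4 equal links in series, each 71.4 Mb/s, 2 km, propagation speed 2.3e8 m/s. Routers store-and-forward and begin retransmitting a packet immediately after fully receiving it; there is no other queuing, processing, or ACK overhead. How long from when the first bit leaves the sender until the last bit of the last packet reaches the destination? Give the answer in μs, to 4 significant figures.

71740 μs

Per-hop transmission t_tx = L/R = 64000/71400000 = 896.359 μs.
Per-hop propagation t_prop = 2000/2.3e+08 = 8.69565 μs.
Pipeline fill: first packet needs 4·t_tx to clear all hops; remaining 76 packets each add one t_tx.
Total = (4+77-1)·t_tx + 4·t_prop = 80·896.359 + 4·8.69565 = 71740 μs.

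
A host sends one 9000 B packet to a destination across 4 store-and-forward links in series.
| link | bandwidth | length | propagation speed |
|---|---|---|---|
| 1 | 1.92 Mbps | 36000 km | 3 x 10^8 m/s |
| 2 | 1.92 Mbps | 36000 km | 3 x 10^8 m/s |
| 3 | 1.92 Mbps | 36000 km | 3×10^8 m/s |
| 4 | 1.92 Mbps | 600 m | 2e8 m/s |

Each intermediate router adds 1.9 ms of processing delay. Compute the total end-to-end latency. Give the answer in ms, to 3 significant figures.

516 ms

L = 9000 × 8 = 72000 bits.
Transmission delay per hop = L/R = 72000/1920000 = 37.5 ms; 4 hops → 150 ms.
Propagation delays (d/s per hop): 120, 120, 120, 0.003 ms; sum = 360.003 ms.
Processing at 3 router(s): 3 × 1.9 ms = 5.7 ms.
End-to-end = 516 ms.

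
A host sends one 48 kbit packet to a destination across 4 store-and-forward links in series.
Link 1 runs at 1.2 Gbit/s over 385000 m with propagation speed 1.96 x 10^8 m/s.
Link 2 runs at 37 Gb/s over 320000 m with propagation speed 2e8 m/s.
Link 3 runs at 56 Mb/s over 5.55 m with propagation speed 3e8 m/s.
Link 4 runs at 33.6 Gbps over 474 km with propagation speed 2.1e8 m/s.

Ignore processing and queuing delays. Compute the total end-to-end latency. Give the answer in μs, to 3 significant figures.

6720 μs

L = 48000 bits.
Transmission delays (L/R per hop): 40, 1.2973, 857.143, 1.42857 μs; sum = 899.869 μs.
Propagation delays (d/s per hop): 1964.29, 1600, 0.0185, 2257.14 μs; sum = 5821.45 μs.
End-to-end = 6720 μs.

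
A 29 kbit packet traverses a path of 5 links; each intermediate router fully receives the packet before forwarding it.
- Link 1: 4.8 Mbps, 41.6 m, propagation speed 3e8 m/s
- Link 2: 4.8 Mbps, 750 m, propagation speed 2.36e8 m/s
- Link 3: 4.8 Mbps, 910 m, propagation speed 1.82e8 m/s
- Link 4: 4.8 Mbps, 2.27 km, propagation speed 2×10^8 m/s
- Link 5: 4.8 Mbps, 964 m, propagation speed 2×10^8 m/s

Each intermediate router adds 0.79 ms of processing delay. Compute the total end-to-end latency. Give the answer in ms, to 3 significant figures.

L = 29000 bits.
Transmission delay per hop = L/R = 29000/4800000 = 6.04167 ms; 5 hops → 30.2083 ms.
Propagation delays (d/s per hop): 0.000138667, 0.00317797, 0.005, 0.01135, 0.00482 ms; sum = 0.0244866 ms.
Processing at 4 router(s): 4 × 0.79 ms = 3.16 ms.
End-to-end = 33.4 ms.

33.4 ms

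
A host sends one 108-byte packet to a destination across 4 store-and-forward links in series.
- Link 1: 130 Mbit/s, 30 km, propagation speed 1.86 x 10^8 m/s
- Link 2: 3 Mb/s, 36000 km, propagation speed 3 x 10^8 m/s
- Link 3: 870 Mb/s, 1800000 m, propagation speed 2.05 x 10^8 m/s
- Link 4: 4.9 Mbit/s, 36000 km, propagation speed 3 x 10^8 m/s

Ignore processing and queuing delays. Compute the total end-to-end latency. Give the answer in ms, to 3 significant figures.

249 ms

L = 108 × 8 = 864 bits.
Transmission delays (L/R per hop): 0.00664615, 0.288, 0.000993103, 0.176327 ms; sum = 0.471966 ms.
Propagation delays (d/s per hop): 0.16129, 120, 8.78049, 120 ms; sum = 248.942 ms.
End-to-end = 249 ms.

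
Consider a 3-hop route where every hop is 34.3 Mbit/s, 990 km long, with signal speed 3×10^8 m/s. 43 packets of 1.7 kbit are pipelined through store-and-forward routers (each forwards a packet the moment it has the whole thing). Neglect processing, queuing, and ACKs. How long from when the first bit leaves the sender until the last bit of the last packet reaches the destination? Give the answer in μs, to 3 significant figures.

12100 μs

Per-hop transmission t_tx = L/R = 1700/34300000 = 49.5627 μs.
Per-hop propagation t_prop = 990000/300000000 = 3300 μs.
Pipeline fill: first packet needs 3·t_tx to clear all hops; remaining 42 packets each add one t_tx.
Total = (3+43-1)·t_tx + 3·t_prop = 45·49.5627 + 3·3300 = 12100 μs.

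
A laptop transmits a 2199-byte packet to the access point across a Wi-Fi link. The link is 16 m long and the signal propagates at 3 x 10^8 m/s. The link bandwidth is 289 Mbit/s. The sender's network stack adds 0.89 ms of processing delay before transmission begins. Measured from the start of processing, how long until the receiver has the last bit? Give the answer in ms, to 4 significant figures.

0.9509 ms

L = 2199 × 8 = 17592 bits.
Transmission delay = L/R = 17592 / 289000000 = 0.060872 ms.
Propagation delay = d/s = 16 m / 300000000 m/s = 5.33333e-05 ms.
Plus processing delay 0.89 ms = 0.89 ms.
Total = 0.9509 ms.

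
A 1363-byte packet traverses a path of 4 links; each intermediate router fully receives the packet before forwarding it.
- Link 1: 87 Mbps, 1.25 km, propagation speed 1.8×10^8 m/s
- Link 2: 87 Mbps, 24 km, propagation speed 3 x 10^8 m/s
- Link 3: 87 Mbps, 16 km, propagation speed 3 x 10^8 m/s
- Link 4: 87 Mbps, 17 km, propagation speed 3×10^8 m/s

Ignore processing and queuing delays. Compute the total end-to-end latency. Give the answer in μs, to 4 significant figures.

698.3 μs

L = 1363 × 8 = 10904 bits.
Transmission delay per hop = L/R = 10904/87000000 = 125.333 μs; 4 hops → 501.333 μs.
Propagation delays (d/s per hop): 6.94444, 80, 53.3333, 56.6667 μs; sum = 196.944 μs.
End-to-end = 698.3 μs.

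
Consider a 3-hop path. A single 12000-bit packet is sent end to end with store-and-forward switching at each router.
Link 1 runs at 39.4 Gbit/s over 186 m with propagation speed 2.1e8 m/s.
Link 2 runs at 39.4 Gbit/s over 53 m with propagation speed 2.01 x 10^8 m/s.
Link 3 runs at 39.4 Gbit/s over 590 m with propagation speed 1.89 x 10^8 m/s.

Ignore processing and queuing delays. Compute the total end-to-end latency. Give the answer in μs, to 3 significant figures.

Transmission delay per hop = L/R = 12000/39400000000 = 0.304569 μs; 3 hops → 0.913706 μs.
Propagation delays (d/s per hop): 0.885714, 0.263682, 3.12169 μs; sum = 4.27109 μs.
End-to-end = 5.18 μs.

5.18 μs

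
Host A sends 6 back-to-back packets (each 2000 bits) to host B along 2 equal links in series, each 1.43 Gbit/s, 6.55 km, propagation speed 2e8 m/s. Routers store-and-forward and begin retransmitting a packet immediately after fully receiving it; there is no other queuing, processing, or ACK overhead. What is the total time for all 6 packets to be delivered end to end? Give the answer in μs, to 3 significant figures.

Per-hop transmission t_tx = L/R = 2000/1430000000 = 1.3986 μs.
Per-hop propagation t_prop = 6550/200000000 = 32.75 μs.
Pipeline fill: first packet needs 2·t_tx to clear all hops; remaining 5 packets each add one t_tx.
Total = (2+6-1)·t_tx + 2·t_prop = 7·1.3986 + 2·32.75 = 75.3 μs.

75.3 μs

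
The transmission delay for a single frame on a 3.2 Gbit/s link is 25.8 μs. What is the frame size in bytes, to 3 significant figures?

10300 bytes

L = R × t_tx = 3200000000 b/s × 2.58e-05 s = 82560 bits.
In bytes: 82560 / 8 = 10300 bytes.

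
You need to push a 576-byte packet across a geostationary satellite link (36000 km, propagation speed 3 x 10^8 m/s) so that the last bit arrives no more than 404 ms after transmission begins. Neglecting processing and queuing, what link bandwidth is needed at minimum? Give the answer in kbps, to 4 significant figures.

16.23 kbps

L = 4608 bits.
Propagation delay = 36000000 / 300000000 = 120 ms.
Transmission budget = 404 − 120 = 284 ms.
R ≥ L / t_tx = 4608 bits / 0.284 s = 16.23 kbps.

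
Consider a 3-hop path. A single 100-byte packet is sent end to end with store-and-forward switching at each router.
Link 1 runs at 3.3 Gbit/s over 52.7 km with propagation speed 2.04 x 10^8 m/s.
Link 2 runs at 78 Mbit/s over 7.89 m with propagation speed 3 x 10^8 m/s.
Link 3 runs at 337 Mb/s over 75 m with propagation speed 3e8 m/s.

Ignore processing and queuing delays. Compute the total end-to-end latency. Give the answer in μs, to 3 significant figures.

L = 100 × 8 = 800 bits.
Transmission delays (L/R per hop): 0.242424, 10.2564, 2.37389 μs; sum = 12.8727 μs.
Propagation delays (d/s per hop): 258.333, 0.0263, 0.25 μs; sum = 258.61 μs.
End-to-end = 271 μs.

271 μs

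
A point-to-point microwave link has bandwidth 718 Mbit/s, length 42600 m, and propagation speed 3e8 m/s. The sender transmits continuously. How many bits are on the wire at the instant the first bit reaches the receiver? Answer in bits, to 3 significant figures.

Propagation delay = 42600 / 300000000 = 0.000142 s.
BDP = R × t_prop = 718000000 × 0.000142 = 101956 bits.

102000 bits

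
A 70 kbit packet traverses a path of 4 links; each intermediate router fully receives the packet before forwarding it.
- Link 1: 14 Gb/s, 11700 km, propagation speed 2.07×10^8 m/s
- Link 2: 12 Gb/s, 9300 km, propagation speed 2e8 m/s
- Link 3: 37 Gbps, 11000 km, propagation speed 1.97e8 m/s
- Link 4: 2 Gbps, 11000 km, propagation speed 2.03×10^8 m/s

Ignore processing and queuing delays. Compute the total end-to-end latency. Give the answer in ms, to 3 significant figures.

L = 70000 bits.
Transmission delays (L/R per hop): 0.005, 0.00583333, 0.00189189, 0.035 ms; sum = 0.0477252 ms.
Propagation delays (d/s per hop): 56.5217, 46.5, 55.8376, 54.1872 ms; sum = 213.046 ms.
End-to-end = 213 ms.

213 ms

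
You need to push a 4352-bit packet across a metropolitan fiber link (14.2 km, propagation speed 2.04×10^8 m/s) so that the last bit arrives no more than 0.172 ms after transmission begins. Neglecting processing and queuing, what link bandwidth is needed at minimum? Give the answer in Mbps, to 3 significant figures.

42.5 Mbps

Propagation delay = 14200 / 204000000 = 0.0696078 ms.
Transmission budget = 0.172 − 0.0696078 = 0.102392 ms.
R ≥ L / t_tx = 4352 bits / 0.000102392 s = 42.5 Mbps.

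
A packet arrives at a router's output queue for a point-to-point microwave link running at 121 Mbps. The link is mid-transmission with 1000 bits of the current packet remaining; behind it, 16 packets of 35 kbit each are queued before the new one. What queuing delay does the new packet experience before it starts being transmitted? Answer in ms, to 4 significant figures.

4.636 ms

Each queued packet: L/R = 35000/121000000 = 0.289256 ms.
16 queued → 4.6281 ms.
Plus remaining 1000 bits of current packet: 0.00826446 ms.
Queuing delay = 4.636 ms.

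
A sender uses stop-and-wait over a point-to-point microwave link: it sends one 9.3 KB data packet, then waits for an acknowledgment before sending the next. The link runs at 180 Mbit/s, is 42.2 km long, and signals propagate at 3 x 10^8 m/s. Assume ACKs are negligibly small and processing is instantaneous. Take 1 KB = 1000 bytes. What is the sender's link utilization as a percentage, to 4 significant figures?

t_tx = L/R = 74400/180000000 = 0.000413333 s.
t_prop = 42200/300000000 = 0.000140667 s; RTT = 0.000281333 s.
Cycle = t_tx + RTT = 0.000694667 s.
Utilization = t_tx / cycle = 0.000413333/0.000694667 = 59.50 %.

59.50 %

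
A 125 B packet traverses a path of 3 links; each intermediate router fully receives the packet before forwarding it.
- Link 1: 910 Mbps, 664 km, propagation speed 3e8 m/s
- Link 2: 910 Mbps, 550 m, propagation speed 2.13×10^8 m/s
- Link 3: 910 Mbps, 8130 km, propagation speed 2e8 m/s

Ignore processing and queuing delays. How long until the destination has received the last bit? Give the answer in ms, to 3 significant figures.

42.9 ms

L = 125 × 8 = 1000 bits.
Transmission delay per hop = L/R = 1000/910000000 = 0.0010989 ms; 3 hops → 0.0032967 ms.
Propagation delays (d/s per hop): 2.21333, 0.00258216, 40.65 ms; sum = 42.8659 ms.
End-to-end = 42.9 ms.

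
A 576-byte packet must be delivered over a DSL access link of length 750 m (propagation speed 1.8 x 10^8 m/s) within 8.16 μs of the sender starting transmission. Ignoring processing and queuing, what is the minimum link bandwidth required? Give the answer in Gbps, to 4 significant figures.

L = 4608 bits.
Propagation delay = 750 / 180000000 = 4.16667 μs.
Transmission budget = 8.16 − 4.16667 = 3.99333 μs.
R ≥ L / t_tx = 4608 bits / 3.99333e-06 s = 1.154 Gbps.

1.154 Gbps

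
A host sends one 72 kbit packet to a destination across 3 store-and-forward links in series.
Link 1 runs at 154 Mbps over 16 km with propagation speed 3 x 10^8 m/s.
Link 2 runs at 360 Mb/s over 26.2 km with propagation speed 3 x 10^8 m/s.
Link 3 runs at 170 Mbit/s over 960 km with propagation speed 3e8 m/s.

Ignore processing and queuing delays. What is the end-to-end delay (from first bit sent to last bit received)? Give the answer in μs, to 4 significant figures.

4432 μs

L = 72000 bits.
Transmission delays (L/R per hop): 467.532, 200, 423.529 μs; sum = 1091.06 μs.
Propagation delays (d/s per hop): 53.3333, 87.3333, 3200 μs; sum = 3340.67 μs.
End-to-end = 4432 μs.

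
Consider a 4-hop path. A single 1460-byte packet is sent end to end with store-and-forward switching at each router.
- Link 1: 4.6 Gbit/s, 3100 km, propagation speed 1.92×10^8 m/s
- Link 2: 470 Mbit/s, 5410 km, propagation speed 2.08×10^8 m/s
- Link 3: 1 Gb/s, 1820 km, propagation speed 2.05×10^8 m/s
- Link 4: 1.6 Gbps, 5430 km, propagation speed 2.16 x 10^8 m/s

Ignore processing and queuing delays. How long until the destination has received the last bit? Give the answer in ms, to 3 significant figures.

L = 1460 × 8 = 11680 bits.
Transmission delays (L/R per hop): 0.00253913, 0.0248511, 0.01168, 0.0073 ms; sum = 0.0463702 ms.
Propagation delays (d/s per hop): 16.1458, 26.0096, 8.87805, 25.1389 ms; sum = 76.1724 ms.
End-to-end = 76.2 ms.

76.2 ms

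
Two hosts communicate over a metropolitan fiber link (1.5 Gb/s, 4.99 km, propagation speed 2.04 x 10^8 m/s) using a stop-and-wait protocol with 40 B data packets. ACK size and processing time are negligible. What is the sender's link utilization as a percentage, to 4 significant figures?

t_tx = L/R = 320/1500000000 = 2.13333e-07 s.
t_prop = 4990/204000000 = 2.44608e-05 s; RTT = 4.89216e-05 s.
Cycle = t_tx + RTT = 4.91349e-05 s.
Utilization = t_tx / cycle = 2.13333e-07/4.91349e-05 = 0.4342 %.

0.4342 %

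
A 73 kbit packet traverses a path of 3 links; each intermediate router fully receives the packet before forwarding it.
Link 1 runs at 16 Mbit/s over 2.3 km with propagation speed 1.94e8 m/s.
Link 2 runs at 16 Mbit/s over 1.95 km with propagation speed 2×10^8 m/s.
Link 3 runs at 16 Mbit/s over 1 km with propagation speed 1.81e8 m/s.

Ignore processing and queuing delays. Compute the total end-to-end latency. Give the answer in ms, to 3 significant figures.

13.7 ms

L = 73000 bits.
Transmission delay per hop = L/R = 73000/16000000 = 4.5625 ms; 3 hops → 13.6875 ms.
Propagation delays (d/s per hop): 0.0118557, 0.00975, 0.00552486 ms; sum = 0.0271305 ms.
End-to-end = 13.7 ms.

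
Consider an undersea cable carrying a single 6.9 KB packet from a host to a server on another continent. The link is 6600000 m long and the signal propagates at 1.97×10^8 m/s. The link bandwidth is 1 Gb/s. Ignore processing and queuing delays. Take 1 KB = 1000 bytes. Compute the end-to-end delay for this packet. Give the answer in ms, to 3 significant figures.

33.6 ms

L = 55200 bits.
Transmission delay = L/R = 55200 / 1000000000 = 0.0552 ms.
Propagation delay = d/s = 6600000 m / 197000000 m/s = 33.5025 ms.
Total = 33.6 ms.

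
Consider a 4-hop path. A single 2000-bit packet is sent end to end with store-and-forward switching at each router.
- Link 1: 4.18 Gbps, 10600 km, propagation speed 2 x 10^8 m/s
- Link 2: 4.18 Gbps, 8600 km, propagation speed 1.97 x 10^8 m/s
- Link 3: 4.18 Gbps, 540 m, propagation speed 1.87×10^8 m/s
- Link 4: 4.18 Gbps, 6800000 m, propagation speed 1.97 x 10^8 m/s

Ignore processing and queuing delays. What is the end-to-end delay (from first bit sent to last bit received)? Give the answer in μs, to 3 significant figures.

131000 μs

Transmission delay per hop = L/R = 2000/4.18e+09 = 0.478469 μs; 4 hops → 1.91388 μs.
Propagation delays (d/s per hop): 53000, 43654.8, 2.8877, 34517.8 μs; sum = 131175 μs.
End-to-end = 131000 μs.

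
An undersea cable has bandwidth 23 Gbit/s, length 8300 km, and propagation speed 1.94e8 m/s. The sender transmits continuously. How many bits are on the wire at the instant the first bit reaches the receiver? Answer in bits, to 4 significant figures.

984000000 bits

Propagation delay = 8300000 / 194000000 = 0.0427835 s.
BDP = R × t_prop = 23000000000 × 0.0427835 = 984021000 bits.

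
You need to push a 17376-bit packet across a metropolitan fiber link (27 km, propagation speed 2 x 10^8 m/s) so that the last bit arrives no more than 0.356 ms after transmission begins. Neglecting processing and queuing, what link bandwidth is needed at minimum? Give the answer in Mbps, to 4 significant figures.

Propagation delay = 27000 / 200000000 = 0.135 ms.
Transmission budget = 0.356 − 0.135 = 0.221 ms.
R ≥ L / t_tx = 17376 bits / 0.000221 s = 78.62 Mbps.

78.62 Mbps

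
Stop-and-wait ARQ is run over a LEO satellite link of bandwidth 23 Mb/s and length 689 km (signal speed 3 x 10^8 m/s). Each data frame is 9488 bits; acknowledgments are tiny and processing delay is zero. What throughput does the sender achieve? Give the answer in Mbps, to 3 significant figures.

t_tx = L/R = 9488/23000000 = 0.000412522 s.
t_prop = 689000/300000000 = 0.00229667 s; RTT = 0.00459333 s.
Cycle = t_tx + RTT = 0.00500586 s.
Throughput = L / cycle = 9488 / 0.00500586 = 1.90 Mbps.

1.90 Mbps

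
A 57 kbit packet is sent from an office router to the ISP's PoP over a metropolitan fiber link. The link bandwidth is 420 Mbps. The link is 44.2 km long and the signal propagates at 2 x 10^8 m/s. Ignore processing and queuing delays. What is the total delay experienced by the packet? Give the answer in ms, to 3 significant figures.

L = 57000 bits.
Transmission delay = L/R = 57000 / 420000000 = 0.135714 ms.
Propagation delay = d/s = 44200 m / 200000000 m/s = 0.221 ms.
Total = 0.357 ms.

0.357 ms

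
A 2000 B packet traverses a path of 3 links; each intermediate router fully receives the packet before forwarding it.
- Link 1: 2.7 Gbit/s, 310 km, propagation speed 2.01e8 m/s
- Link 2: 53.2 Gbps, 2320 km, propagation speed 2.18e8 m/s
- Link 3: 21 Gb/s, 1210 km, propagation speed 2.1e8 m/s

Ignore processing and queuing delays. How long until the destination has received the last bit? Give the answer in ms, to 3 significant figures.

18.0 ms

L = 2000 × 8 = 16000 bits.
Transmission delays (L/R per hop): 0.00592593, 0.000300752, 0.000761905 ms; sum = 0.00698858 ms.
Propagation delays (d/s per hop): 1.54229, 10.6422, 5.7619 ms; sum = 17.9464 ms.
End-to-end = 18.0 ms.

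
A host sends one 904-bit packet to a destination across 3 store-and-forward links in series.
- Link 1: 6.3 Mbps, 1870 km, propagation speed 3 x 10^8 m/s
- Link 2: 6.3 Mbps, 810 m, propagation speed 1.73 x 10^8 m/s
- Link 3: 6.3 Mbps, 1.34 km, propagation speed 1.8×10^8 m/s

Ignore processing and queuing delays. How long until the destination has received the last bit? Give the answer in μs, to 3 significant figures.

Transmission delay per hop = L/R = 904/6300000 = 143.492 μs; 3 hops → 430.476 μs.
Propagation delays (d/s per hop): 6233.33, 4.68208, 7.44444 μs; sum = 6245.46 μs.
End-to-end = 6680 μs.

6680 μs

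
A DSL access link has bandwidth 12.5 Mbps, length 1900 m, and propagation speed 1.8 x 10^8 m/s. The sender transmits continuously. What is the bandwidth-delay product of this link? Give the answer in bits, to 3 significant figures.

132 bits

Propagation delay = 1900 / 180000000 = 1.05556e-05 s.
BDP = R × t_prop = 12500000 × 1.05556e-05 = 131.944 bits.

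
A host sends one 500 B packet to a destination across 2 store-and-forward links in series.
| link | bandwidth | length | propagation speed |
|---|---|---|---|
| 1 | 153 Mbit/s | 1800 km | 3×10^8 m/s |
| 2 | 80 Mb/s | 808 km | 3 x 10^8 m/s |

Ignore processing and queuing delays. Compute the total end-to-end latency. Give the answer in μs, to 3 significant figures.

8770 μs

L = 500 × 8 = 4000 bits.
Transmission delays (L/R per hop): 26.1438, 50 μs; sum = 76.1438 μs.
Propagation delays (d/s per hop): 6000, 2693.33 μs; sum = 8693.33 μs.
End-to-end = 8770 μs.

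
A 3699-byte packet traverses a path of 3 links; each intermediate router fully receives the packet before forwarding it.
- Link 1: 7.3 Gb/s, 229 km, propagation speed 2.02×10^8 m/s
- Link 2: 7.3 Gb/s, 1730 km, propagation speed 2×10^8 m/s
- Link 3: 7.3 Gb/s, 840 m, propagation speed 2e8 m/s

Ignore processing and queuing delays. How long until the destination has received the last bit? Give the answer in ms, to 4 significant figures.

9.800 ms

L = 3699 × 8 = 29592 bits.
Transmission delay per hop = L/R = 29592/7300000000 = 0.0040537 ms; 3 hops → 0.0121611 ms.
Propagation delays (d/s per hop): 1.13366, 8.65, 0.0042 ms; sum = 9.78786 ms.
End-to-end = 9.800 ms.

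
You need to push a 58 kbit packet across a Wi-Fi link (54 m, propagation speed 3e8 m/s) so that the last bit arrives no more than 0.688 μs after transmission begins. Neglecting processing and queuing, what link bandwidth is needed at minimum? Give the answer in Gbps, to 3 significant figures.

114 Gbps

Propagation delay = 54 / 300000000 = 0.18 μs.
Transmission budget = 0.688 − 0.18 = 0.508 μs.
R ≥ L / t_tx = 58000 bits / 5.08e-07 s = 114 Gbps.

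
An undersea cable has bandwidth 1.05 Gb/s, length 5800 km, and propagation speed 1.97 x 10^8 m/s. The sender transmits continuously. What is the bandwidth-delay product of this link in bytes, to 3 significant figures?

Propagation delay = 5800000 / 197000000 = 0.0294416 s.
BDP = R × t_prop = 1050000000 × 0.0294416 = 30913700 bits.
In bytes: 30913700/8 = 3860000 bytes.

3860000 bytes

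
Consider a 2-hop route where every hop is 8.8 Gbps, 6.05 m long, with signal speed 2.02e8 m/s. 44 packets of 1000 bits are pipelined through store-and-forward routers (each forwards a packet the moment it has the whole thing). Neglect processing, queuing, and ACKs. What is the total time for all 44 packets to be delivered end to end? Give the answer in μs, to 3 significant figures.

Per-hop transmission t_tx = L/R = 1000/8800000000 = 0.113636 μs.
Per-hop propagation t_prop = 6.05/202000000 = 0.0299505 μs.
Pipeline fill: first packet needs 2·t_tx to clear all hops; remaining 43 packets each add one t_tx.
Total = (2+44-1)·t_tx + 2·t_prop = 45·0.113636 + 2·0.0299505 = 5.17 μs.

5.17 μs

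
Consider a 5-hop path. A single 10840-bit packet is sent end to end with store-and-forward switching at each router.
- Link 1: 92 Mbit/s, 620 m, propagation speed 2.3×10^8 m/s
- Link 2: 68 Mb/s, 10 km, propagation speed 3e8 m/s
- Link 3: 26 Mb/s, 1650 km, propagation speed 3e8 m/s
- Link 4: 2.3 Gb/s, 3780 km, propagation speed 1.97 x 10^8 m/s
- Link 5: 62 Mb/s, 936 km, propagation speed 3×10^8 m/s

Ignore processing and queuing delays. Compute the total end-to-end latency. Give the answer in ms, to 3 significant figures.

Transmission delays (L/R per hop): 0.117826, 0.159412, 0.416923, 0.00471304, 0.174839 ms; sum = 0.873713 ms.
Propagation delays (d/s per hop): 0.00269565, 0.0333333, 5.5, 19.1878, 3.12 ms; sum = 27.8438 ms.
End-to-end = 28.7 ms.

28.7 ms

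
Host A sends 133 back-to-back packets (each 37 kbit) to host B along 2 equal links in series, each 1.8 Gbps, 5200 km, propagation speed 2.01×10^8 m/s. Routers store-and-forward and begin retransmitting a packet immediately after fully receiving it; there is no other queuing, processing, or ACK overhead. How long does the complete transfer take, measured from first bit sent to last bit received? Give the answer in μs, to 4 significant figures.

54500 μs

Per-hop transmission t_tx = L/R = 37000/1800000000 = 20.5556 μs.
Per-hop propagation t_prop = 5200000/2.01e+08 = 25870.6 μs.
Pipeline fill: first packet needs 2·t_tx to clear all hops; remaining 132 packets each add one t_tx.
Total = (2+133-1)·t_tx + 2·t_prop = 134·20.5556 + 2·25870.6 = 54500 μs.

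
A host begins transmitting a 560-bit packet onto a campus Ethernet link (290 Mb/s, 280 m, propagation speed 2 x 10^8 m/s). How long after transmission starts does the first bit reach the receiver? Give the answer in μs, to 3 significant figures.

First bit experiences only propagation delay: d/s = 280/200000000 = 1.40 μs.

1.40 μs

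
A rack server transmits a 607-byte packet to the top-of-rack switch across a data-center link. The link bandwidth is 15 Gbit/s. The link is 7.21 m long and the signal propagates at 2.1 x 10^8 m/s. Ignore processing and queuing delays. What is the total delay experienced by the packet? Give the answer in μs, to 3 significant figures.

L = 607 × 8 = 4856 bits.
Transmission delay = L/R = 4856 / 15000000000 = 0.323733 μs.
Propagation delay = d/s = 7.21 m / 210000000 m/s = 0.0343333 μs.
Total = 0.358 μs.

0.358 μs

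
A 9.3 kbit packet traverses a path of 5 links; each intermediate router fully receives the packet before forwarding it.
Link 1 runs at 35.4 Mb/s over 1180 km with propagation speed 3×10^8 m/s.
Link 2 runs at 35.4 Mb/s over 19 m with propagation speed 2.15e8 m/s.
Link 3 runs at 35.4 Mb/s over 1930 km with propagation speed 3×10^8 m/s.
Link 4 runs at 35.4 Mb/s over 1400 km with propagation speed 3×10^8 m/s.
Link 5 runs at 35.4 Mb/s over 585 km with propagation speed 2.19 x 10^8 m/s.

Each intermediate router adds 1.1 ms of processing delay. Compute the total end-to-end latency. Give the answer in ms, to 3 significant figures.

23.4 ms

L = 9300 bits.
Transmission delay per hop = L/R = 9300/35400000 = 0.262712 ms; 5 hops → 1.31356 ms.
Propagation delays (d/s per hop): 3.93333, 8.83721e-05, 6.43333, 4.66667, 2.67123 ms; sum = 17.7047 ms.
Processing at 4 router(s): 4 × 1.1 ms = 4.4 ms.
End-to-end = 23.4 ms.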